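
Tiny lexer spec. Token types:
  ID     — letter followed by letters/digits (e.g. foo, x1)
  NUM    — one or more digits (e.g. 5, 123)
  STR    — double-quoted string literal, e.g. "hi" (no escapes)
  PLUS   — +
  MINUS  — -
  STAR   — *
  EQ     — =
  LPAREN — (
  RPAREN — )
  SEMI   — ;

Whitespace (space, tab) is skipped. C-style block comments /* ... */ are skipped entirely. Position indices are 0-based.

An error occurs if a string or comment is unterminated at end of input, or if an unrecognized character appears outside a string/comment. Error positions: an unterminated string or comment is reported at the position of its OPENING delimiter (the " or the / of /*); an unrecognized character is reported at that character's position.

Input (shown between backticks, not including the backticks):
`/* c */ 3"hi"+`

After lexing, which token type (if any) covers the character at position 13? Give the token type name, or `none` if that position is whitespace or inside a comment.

Answer: PLUS

Derivation:
pos=0: enter COMMENT mode (saw '/*')
exit COMMENT mode (now at pos=7)
pos=8: emit NUM '3' (now at pos=9)
pos=9: enter STRING mode
pos=9: emit STR "hi" (now at pos=13)
pos=13: emit PLUS '+'
DONE. 3 tokens: [NUM, STR, PLUS]
Position 13: char is '+' -> PLUS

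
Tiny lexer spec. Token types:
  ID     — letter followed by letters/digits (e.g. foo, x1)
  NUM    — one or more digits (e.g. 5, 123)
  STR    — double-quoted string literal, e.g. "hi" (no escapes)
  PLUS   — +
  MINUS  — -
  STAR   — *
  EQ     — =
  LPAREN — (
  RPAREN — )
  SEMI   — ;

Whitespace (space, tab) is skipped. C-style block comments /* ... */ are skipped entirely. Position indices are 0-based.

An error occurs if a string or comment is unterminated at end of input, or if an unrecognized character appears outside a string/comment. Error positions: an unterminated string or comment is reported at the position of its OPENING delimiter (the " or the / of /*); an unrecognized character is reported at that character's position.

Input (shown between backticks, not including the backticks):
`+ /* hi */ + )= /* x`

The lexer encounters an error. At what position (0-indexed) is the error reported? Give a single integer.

pos=0: emit PLUS '+'
pos=2: enter COMMENT mode (saw '/*')
exit COMMENT mode (now at pos=10)
pos=11: emit PLUS '+'
pos=13: emit RPAREN ')'
pos=14: emit EQ '='
pos=16: enter COMMENT mode (saw '/*')
pos=16: ERROR — unterminated comment (reached EOF)

Answer: 16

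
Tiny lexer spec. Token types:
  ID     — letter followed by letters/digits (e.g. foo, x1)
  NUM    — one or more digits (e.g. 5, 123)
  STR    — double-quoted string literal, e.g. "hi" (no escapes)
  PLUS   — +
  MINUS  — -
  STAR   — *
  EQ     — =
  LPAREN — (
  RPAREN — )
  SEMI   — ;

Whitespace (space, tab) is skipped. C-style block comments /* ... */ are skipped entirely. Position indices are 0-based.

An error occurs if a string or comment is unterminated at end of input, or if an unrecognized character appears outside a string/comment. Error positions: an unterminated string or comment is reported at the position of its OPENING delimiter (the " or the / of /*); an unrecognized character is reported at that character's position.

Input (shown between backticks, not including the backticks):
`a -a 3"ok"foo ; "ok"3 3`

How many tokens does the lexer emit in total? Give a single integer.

Answer: 10

Derivation:
pos=0: emit ID 'a' (now at pos=1)
pos=2: emit MINUS '-'
pos=3: emit ID 'a' (now at pos=4)
pos=5: emit NUM '3' (now at pos=6)
pos=6: enter STRING mode
pos=6: emit STR "ok" (now at pos=10)
pos=10: emit ID 'foo' (now at pos=13)
pos=14: emit SEMI ';'
pos=16: enter STRING mode
pos=16: emit STR "ok" (now at pos=20)
pos=20: emit NUM '3' (now at pos=21)
pos=22: emit NUM '3' (now at pos=23)
DONE. 10 tokens: [ID, MINUS, ID, NUM, STR, ID, SEMI, STR, NUM, NUM]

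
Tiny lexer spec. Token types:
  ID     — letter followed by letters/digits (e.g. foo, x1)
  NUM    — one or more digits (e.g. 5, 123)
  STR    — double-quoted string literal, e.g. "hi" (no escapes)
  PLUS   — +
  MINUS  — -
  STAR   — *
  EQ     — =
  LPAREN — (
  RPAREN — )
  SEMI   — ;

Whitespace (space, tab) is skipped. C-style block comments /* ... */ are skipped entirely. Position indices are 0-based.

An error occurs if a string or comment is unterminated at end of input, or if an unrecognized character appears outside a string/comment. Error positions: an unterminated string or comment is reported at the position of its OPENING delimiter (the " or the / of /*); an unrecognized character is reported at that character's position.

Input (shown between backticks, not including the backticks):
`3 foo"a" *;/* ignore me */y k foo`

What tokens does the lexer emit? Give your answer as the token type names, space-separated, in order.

pos=0: emit NUM '3' (now at pos=1)
pos=2: emit ID 'foo' (now at pos=5)
pos=5: enter STRING mode
pos=5: emit STR "a" (now at pos=8)
pos=9: emit STAR '*'
pos=10: emit SEMI ';'
pos=11: enter COMMENT mode (saw '/*')
exit COMMENT mode (now at pos=26)
pos=26: emit ID 'y' (now at pos=27)
pos=28: emit ID 'k' (now at pos=29)
pos=30: emit ID 'foo' (now at pos=33)
DONE. 8 tokens: [NUM, ID, STR, STAR, SEMI, ID, ID, ID]

Answer: NUM ID STR STAR SEMI ID ID ID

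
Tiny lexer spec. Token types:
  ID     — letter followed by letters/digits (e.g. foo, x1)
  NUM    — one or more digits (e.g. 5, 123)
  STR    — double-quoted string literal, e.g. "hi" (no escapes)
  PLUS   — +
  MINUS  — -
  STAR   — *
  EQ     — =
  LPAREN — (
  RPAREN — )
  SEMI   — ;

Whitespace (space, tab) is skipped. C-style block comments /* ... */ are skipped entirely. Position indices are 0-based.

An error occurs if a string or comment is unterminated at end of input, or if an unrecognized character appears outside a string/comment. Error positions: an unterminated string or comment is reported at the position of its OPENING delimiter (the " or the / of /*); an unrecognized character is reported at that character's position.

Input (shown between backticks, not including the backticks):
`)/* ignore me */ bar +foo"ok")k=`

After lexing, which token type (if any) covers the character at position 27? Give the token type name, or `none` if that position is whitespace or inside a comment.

pos=0: emit RPAREN ')'
pos=1: enter COMMENT mode (saw '/*')
exit COMMENT mode (now at pos=16)
pos=17: emit ID 'bar' (now at pos=20)
pos=21: emit PLUS '+'
pos=22: emit ID 'foo' (now at pos=25)
pos=25: enter STRING mode
pos=25: emit STR "ok" (now at pos=29)
pos=29: emit RPAREN ')'
pos=30: emit ID 'k' (now at pos=31)
pos=31: emit EQ '='
DONE. 8 tokens: [RPAREN, ID, PLUS, ID, STR, RPAREN, ID, EQ]
Position 27: char is 'k' -> STR

Answer: STR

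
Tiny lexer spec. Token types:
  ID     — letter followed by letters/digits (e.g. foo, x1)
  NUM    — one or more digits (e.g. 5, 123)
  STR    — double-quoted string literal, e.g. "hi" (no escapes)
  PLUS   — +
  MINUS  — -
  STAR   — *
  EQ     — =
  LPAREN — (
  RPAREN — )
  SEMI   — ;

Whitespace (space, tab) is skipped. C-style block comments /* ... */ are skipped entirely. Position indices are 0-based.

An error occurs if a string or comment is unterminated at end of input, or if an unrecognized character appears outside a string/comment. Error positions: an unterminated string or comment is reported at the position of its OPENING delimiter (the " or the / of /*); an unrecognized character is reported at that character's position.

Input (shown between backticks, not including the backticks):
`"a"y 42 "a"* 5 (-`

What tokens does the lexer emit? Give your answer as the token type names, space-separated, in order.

pos=0: enter STRING mode
pos=0: emit STR "a" (now at pos=3)
pos=3: emit ID 'y' (now at pos=4)
pos=5: emit NUM '42' (now at pos=7)
pos=8: enter STRING mode
pos=8: emit STR "a" (now at pos=11)
pos=11: emit STAR '*'
pos=13: emit NUM '5' (now at pos=14)
pos=15: emit LPAREN '('
pos=16: emit MINUS '-'
DONE. 8 tokens: [STR, ID, NUM, STR, STAR, NUM, LPAREN, MINUS]

Answer: STR ID NUM STR STAR NUM LPAREN MINUS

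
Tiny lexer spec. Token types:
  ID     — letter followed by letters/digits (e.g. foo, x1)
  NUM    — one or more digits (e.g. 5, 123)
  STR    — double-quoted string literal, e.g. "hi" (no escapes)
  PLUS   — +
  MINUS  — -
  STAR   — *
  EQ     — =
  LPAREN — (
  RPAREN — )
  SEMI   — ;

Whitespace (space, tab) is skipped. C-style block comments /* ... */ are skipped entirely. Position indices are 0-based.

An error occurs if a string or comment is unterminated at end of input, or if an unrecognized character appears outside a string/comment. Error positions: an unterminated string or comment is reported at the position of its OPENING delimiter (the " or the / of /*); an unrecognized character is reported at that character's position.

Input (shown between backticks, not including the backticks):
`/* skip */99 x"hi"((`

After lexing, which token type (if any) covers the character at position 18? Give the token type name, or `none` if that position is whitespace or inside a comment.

Answer: LPAREN

Derivation:
pos=0: enter COMMENT mode (saw '/*')
exit COMMENT mode (now at pos=10)
pos=10: emit NUM '99' (now at pos=12)
pos=13: emit ID 'x' (now at pos=14)
pos=14: enter STRING mode
pos=14: emit STR "hi" (now at pos=18)
pos=18: emit LPAREN '('
pos=19: emit LPAREN '('
DONE. 5 tokens: [NUM, ID, STR, LPAREN, LPAREN]
Position 18: char is '(' -> LPAREN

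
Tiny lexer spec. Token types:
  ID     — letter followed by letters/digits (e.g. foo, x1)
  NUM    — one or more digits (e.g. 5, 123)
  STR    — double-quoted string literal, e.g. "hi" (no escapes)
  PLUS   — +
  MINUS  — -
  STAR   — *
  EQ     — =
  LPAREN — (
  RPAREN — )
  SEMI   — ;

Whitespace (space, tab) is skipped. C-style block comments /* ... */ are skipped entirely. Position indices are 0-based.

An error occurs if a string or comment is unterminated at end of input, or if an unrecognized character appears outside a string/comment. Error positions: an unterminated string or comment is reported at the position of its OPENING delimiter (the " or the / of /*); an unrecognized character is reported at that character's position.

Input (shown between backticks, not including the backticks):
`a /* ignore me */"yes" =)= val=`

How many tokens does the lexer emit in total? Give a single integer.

Answer: 7

Derivation:
pos=0: emit ID 'a' (now at pos=1)
pos=2: enter COMMENT mode (saw '/*')
exit COMMENT mode (now at pos=17)
pos=17: enter STRING mode
pos=17: emit STR "yes" (now at pos=22)
pos=23: emit EQ '='
pos=24: emit RPAREN ')'
pos=25: emit EQ '='
pos=27: emit ID 'val' (now at pos=30)
pos=30: emit EQ '='
DONE. 7 tokens: [ID, STR, EQ, RPAREN, EQ, ID, EQ]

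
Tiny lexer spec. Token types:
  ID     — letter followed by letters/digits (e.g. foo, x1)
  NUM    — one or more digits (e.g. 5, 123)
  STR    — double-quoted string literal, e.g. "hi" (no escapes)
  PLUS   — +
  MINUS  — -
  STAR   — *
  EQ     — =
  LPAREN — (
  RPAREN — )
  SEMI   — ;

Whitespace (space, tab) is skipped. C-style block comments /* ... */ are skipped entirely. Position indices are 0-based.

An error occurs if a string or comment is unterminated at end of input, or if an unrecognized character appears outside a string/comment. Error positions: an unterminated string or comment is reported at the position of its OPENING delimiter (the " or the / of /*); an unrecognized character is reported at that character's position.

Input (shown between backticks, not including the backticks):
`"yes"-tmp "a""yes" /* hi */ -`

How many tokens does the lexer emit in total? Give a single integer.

pos=0: enter STRING mode
pos=0: emit STR "yes" (now at pos=5)
pos=5: emit MINUS '-'
pos=6: emit ID 'tmp' (now at pos=9)
pos=10: enter STRING mode
pos=10: emit STR "a" (now at pos=13)
pos=13: enter STRING mode
pos=13: emit STR "yes" (now at pos=18)
pos=19: enter COMMENT mode (saw '/*')
exit COMMENT mode (now at pos=27)
pos=28: emit MINUS '-'
DONE. 6 tokens: [STR, MINUS, ID, STR, STR, MINUS]

Answer: 6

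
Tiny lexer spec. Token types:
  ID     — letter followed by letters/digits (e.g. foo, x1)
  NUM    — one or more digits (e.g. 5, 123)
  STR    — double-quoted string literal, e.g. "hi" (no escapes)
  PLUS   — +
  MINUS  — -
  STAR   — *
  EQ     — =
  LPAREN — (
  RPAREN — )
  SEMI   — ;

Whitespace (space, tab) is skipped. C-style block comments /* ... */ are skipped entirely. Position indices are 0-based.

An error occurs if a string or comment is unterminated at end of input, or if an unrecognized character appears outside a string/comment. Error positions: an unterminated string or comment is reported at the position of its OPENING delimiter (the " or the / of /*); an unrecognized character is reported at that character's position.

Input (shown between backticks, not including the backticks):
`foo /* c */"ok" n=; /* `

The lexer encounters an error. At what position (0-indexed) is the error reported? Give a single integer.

pos=0: emit ID 'foo' (now at pos=3)
pos=4: enter COMMENT mode (saw '/*')
exit COMMENT mode (now at pos=11)
pos=11: enter STRING mode
pos=11: emit STR "ok" (now at pos=15)
pos=16: emit ID 'n' (now at pos=17)
pos=17: emit EQ '='
pos=18: emit SEMI ';'
pos=20: enter COMMENT mode (saw '/*')
pos=20: ERROR — unterminated comment (reached EOF)

Answer: 20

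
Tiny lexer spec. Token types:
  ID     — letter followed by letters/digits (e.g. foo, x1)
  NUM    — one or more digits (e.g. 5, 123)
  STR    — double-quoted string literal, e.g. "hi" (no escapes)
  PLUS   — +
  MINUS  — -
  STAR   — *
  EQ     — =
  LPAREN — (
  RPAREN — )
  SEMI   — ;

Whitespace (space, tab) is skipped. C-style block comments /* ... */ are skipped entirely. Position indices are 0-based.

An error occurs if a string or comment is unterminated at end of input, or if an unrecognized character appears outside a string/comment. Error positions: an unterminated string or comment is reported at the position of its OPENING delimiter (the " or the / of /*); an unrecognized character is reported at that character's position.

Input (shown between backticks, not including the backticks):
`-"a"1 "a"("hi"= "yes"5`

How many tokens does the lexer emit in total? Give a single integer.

pos=0: emit MINUS '-'
pos=1: enter STRING mode
pos=1: emit STR "a" (now at pos=4)
pos=4: emit NUM '1' (now at pos=5)
pos=6: enter STRING mode
pos=6: emit STR "a" (now at pos=9)
pos=9: emit LPAREN '('
pos=10: enter STRING mode
pos=10: emit STR "hi" (now at pos=14)
pos=14: emit EQ '='
pos=16: enter STRING mode
pos=16: emit STR "yes" (now at pos=21)
pos=21: emit NUM '5' (now at pos=22)
DONE. 9 tokens: [MINUS, STR, NUM, STR, LPAREN, STR, EQ, STR, NUM]

Answer: 9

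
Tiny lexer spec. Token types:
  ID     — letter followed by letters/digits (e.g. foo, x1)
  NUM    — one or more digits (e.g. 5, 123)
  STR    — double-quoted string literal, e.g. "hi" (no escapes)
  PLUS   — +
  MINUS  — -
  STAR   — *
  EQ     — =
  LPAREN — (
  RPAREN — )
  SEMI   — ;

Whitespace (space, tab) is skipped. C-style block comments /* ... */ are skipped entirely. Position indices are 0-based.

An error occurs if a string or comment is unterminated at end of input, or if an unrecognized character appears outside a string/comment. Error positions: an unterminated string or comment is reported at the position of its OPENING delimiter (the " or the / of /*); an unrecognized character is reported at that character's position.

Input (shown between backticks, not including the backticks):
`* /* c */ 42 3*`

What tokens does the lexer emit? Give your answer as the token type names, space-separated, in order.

Answer: STAR NUM NUM STAR

Derivation:
pos=0: emit STAR '*'
pos=2: enter COMMENT mode (saw '/*')
exit COMMENT mode (now at pos=9)
pos=10: emit NUM '42' (now at pos=12)
pos=13: emit NUM '3' (now at pos=14)
pos=14: emit STAR '*'
DONE. 4 tokens: [STAR, NUM, NUM, STAR]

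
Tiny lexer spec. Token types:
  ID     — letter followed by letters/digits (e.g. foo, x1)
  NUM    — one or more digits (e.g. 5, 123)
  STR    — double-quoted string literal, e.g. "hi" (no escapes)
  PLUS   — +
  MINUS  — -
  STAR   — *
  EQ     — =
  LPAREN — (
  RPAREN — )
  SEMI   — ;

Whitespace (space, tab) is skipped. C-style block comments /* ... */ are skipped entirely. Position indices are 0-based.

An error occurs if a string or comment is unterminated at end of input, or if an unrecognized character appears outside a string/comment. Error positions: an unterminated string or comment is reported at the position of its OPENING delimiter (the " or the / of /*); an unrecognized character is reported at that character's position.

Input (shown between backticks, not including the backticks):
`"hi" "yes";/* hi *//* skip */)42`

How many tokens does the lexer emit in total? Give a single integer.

pos=0: enter STRING mode
pos=0: emit STR "hi" (now at pos=4)
pos=5: enter STRING mode
pos=5: emit STR "yes" (now at pos=10)
pos=10: emit SEMI ';'
pos=11: enter COMMENT mode (saw '/*')
exit COMMENT mode (now at pos=19)
pos=19: enter COMMENT mode (saw '/*')
exit COMMENT mode (now at pos=29)
pos=29: emit RPAREN ')'
pos=30: emit NUM '42' (now at pos=32)
DONE. 5 tokens: [STR, STR, SEMI, RPAREN, NUM]

Answer: 5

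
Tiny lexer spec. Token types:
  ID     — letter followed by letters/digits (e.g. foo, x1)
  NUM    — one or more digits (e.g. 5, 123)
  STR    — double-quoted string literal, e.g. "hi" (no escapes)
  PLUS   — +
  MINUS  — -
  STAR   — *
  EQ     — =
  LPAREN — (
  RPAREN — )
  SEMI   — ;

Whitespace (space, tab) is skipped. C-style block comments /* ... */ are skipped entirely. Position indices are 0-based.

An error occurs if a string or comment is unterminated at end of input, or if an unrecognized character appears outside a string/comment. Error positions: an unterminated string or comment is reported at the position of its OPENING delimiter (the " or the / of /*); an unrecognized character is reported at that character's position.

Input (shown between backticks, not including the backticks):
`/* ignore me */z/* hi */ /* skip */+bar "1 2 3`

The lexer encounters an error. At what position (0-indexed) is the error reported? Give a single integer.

Answer: 40

Derivation:
pos=0: enter COMMENT mode (saw '/*')
exit COMMENT mode (now at pos=15)
pos=15: emit ID 'z' (now at pos=16)
pos=16: enter COMMENT mode (saw '/*')
exit COMMENT mode (now at pos=24)
pos=25: enter COMMENT mode (saw '/*')
exit COMMENT mode (now at pos=35)
pos=35: emit PLUS '+'
pos=36: emit ID 'bar' (now at pos=39)
pos=40: enter STRING mode
pos=40: ERROR — unterminated string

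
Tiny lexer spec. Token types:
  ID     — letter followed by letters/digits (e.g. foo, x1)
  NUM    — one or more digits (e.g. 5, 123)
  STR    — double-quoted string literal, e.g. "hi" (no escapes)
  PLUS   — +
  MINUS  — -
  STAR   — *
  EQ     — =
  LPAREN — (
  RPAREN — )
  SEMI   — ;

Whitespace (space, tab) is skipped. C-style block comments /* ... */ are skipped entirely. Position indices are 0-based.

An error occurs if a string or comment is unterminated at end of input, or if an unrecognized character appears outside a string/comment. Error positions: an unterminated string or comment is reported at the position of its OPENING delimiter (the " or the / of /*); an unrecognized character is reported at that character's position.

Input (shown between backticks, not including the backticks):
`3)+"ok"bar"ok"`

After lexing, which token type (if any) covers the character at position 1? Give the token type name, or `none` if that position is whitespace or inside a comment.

Answer: RPAREN

Derivation:
pos=0: emit NUM '3' (now at pos=1)
pos=1: emit RPAREN ')'
pos=2: emit PLUS '+'
pos=3: enter STRING mode
pos=3: emit STR "ok" (now at pos=7)
pos=7: emit ID 'bar' (now at pos=10)
pos=10: enter STRING mode
pos=10: emit STR "ok" (now at pos=14)
DONE. 6 tokens: [NUM, RPAREN, PLUS, STR, ID, STR]
Position 1: char is ')' -> RPAREN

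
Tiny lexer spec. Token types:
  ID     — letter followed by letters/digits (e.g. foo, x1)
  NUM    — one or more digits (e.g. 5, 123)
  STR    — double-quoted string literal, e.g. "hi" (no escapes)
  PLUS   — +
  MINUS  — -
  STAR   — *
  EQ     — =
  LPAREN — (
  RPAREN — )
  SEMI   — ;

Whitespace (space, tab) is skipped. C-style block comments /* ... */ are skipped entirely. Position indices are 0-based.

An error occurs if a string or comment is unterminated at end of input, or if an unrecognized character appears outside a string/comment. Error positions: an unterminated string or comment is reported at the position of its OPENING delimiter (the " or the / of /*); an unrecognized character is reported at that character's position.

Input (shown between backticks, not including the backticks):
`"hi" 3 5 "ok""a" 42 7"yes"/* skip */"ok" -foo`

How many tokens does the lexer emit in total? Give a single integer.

pos=0: enter STRING mode
pos=0: emit STR "hi" (now at pos=4)
pos=5: emit NUM '3' (now at pos=6)
pos=7: emit NUM '5' (now at pos=8)
pos=9: enter STRING mode
pos=9: emit STR "ok" (now at pos=13)
pos=13: enter STRING mode
pos=13: emit STR "a" (now at pos=16)
pos=17: emit NUM '42' (now at pos=19)
pos=20: emit NUM '7' (now at pos=21)
pos=21: enter STRING mode
pos=21: emit STR "yes" (now at pos=26)
pos=26: enter COMMENT mode (saw '/*')
exit COMMENT mode (now at pos=36)
pos=36: enter STRING mode
pos=36: emit STR "ok" (now at pos=40)
pos=41: emit MINUS '-'
pos=42: emit ID 'foo' (now at pos=45)
DONE. 11 tokens: [STR, NUM, NUM, STR, STR, NUM, NUM, STR, STR, MINUS, ID]

Answer: 11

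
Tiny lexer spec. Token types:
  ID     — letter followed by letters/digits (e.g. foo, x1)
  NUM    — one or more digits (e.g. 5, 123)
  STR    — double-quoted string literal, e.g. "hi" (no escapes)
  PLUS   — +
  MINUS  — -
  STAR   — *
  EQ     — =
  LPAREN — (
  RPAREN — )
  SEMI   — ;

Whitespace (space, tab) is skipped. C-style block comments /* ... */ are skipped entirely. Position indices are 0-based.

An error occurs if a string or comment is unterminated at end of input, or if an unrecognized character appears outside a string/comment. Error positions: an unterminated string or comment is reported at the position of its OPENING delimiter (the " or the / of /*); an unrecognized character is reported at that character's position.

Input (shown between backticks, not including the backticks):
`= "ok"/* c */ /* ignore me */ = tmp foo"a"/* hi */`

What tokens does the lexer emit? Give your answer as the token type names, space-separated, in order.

pos=0: emit EQ '='
pos=2: enter STRING mode
pos=2: emit STR "ok" (now at pos=6)
pos=6: enter COMMENT mode (saw '/*')
exit COMMENT mode (now at pos=13)
pos=14: enter COMMENT mode (saw '/*')
exit COMMENT mode (now at pos=29)
pos=30: emit EQ '='
pos=32: emit ID 'tmp' (now at pos=35)
pos=36: emit ID 'foo' (now at pos=39)
pos=39: enter STRING mode
pos=39: emit STR "a" (now at pos=42)
pos=42: enter COMMENT mode (saw '/*')
exit COMMENT mode (now at pos=50)
DONE. 6 tokens: [EQ, STR, EQ, ID, ID, STR]

Answer: EQ STR EQ ID ID STR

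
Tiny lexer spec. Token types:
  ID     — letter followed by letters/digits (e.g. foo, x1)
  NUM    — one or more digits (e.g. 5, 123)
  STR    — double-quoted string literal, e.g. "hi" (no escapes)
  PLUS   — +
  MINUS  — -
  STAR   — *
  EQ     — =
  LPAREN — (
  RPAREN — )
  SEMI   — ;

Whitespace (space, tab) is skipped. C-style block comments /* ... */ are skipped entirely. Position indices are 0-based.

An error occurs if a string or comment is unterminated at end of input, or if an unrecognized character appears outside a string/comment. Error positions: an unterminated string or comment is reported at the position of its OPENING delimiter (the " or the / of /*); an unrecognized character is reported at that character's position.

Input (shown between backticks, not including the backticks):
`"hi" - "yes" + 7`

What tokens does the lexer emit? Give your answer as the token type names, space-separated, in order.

pos=0: enter STRING mode
pos=0: emit STR "hi" (now at pos=4)
pos=5: emit MINUS '-'
pos=7: enter STRING mode
pos=7: emit STR "yes" (now at pos=12)
pos=13: emit PLUS '+'
pos=15: emit NUM '7' (now at pos=16)
DONE. 5 tokens: [STR, MINUS, STR, PLUS, NUM]

Answer: STR MINUS STR PLUS NUM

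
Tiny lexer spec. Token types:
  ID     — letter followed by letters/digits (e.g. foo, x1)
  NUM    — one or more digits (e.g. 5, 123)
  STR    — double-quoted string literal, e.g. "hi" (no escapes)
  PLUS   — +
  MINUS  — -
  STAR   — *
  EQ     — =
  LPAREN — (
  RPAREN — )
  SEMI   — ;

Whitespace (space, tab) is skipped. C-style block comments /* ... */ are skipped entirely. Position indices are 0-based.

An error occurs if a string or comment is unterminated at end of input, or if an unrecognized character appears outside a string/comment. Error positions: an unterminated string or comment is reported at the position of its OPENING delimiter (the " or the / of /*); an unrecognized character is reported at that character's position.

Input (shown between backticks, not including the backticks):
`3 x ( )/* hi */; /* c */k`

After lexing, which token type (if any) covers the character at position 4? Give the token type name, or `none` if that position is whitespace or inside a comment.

Answer: LPAREN

Derivation:
pos=0: emit NUM '3' (now at pos=1)
pos=2: emit ID 'x' (now at pos=3)
pos=4: emit LPAREN '('
pos=6: emit RPAREN ')'
pos=7: enter COMMENT mode (saw '/*')
exit COMMENT mode (now at pos=15)
pos=15: emit SEMI ';'
pos=17: enter COMMENT mode (saw '/*')
exit COMMENT mode (now at pos=24)
pos=24: emit ID 'k' (now at pos=25)
DONE. 6 tokens: [NUM, ID, LPAREN, RPAREN, SEMI, ID]
Position 4: char is '(' -> LPAREN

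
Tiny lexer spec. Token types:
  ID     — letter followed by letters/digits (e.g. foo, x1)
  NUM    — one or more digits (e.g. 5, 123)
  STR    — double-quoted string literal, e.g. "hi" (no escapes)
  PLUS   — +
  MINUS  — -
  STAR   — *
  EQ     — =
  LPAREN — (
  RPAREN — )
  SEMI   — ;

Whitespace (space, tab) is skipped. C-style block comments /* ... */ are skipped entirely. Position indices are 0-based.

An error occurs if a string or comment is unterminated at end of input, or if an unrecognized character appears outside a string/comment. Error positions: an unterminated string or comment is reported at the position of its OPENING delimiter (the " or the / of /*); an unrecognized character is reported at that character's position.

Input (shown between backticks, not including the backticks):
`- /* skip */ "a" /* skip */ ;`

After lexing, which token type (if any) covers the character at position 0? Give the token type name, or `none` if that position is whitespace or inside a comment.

pos=0: emit MINUS '-'
pos=2: enter COMMENT mode (saw '/*')
exit COMMENT mode (now at pos=12)
pos=13: enter STRING mode
pos=13: emit STR "a" (now at pos=16)
pos=17: enter COMMENT mode (saw '/*')
exit COMMENT mode (now at pos=27)
pos=28: emit SEMI ';'
DONE. 3 tokens: [MINUS, STR, SEMI]
Position 0: char is '-' -> MINUS

Answer: MINUS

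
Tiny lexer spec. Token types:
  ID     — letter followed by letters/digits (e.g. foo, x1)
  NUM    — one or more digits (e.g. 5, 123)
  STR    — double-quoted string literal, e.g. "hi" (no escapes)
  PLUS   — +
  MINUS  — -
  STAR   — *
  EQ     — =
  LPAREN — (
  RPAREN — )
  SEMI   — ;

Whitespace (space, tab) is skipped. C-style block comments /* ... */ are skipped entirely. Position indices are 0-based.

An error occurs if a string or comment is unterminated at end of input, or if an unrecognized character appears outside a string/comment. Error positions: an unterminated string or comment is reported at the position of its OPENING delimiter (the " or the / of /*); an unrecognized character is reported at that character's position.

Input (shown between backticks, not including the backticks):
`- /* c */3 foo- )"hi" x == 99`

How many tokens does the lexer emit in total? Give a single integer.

Answer: 10

Derivation:
pos=0: emit MINUS '-'
pos=2: enter COMMENT mode (saw '/*')
exit COMMENT mode (now at pos=9)
pos=9: emit NUM '3' (now at pos=10)
pos=11: emit ID 'foo' (now at pos=14)
pos=14: emit MINUS '-'
pos=16: emit RPAREN ')'
pos=17: enter STRING mode
pos=17: emit STR "hi" (now at pos=21)
pos=22: emit ID 'x' (now at pos=23)
pos=24: emit EQ '='
pos=25: emit EQ '='
pos=27: emit NUM '99' (now at pos=29)
DONE. 10 tokens: [MINUS, NUM, ID, MINUS, RPAREN, STR, ID, EQ, EQ, NUM]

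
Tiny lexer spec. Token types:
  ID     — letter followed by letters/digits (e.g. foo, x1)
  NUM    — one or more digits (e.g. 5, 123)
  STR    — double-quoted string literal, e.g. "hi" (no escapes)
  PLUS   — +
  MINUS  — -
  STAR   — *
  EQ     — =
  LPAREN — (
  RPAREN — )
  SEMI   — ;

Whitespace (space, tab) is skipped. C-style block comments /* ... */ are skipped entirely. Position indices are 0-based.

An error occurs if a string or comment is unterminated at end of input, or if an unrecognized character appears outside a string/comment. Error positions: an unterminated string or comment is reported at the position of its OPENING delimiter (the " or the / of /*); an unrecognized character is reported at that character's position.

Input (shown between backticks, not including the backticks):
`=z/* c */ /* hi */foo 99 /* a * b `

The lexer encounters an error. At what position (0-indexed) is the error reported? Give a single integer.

pos=0: emit EQ '='
pos=1: emit ID 'z' (now at pos=2)
pos=2: enter COMMENT mode (saw '/*')
exit COMMENT mode (now at pos=9)
pos=10: enter COMMENT mode (saw '/*')
exit COMMENT mode (now at pos=18)
pos=18: emit ID 'foo' (now at pos=21)
pos=22: emit NUM '99' (now at pos=24)
pos=25: enter COMMENT mode (saw '/*')
pos=25: ERROR — unterminated comment (reached EOF)

Answer: 25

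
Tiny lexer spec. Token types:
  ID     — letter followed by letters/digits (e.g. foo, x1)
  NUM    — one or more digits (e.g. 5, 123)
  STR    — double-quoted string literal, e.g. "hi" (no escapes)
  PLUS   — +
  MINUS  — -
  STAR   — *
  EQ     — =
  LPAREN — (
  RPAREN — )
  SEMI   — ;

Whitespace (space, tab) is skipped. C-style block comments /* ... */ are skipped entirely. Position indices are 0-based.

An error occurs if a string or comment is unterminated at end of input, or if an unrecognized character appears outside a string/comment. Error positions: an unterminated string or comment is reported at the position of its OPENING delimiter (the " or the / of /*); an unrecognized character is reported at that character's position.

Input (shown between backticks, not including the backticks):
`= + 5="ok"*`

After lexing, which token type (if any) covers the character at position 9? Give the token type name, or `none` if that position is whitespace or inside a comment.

Answer: STR

Derivation:
pos=0: emit EQ '='
pos=2: emit PLUS '+'
pos=4: emit NUM '5' (now at pos=5)
pos=5: emit EQ '='
pos=6: enter STRING mode
pos=6: emit STR "ok" (now at pos=10)
pos=10: emit STAR '*'
DONE. 6 tokens: [EQ, PLUS, NUM, EQ, STR, STAR]
Position 9: char is '"' -> STR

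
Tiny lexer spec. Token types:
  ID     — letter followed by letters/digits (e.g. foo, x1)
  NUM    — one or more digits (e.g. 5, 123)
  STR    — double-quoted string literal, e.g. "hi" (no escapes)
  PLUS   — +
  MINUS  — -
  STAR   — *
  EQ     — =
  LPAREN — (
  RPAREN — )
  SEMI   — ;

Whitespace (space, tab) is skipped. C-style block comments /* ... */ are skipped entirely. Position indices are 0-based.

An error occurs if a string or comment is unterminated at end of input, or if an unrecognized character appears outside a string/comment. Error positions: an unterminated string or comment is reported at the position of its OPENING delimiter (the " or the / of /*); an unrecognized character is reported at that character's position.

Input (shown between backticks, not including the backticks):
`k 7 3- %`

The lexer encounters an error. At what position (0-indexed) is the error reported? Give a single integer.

Answer: 7

Derivation:
pos=0: emit ID 'k' (now at pos=1)
pos=2: emit NUM '7' (now at pos=3)
pos=4: emit NUM '3' (now at pos=5)
pos=5: emit MINUS '-'
pos=7: ERROR — unrecognized char '%'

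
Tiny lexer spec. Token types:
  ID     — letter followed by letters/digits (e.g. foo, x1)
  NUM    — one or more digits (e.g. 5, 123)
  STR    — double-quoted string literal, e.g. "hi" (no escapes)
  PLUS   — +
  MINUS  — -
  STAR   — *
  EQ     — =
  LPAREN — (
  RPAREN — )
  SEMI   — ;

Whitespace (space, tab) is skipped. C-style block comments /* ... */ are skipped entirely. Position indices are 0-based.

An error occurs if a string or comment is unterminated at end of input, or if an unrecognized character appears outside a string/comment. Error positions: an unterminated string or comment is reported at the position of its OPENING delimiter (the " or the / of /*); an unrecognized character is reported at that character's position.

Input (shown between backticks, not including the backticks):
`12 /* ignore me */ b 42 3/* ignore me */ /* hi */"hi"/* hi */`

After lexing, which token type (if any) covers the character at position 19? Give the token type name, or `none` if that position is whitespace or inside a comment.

pos=0: emit NUM '12' (now at pos=2)
pos=3: enter COMMENT mode (saw '/*')
exit COMMENT mode (now at pos=18)
pos=19: emit ID 'b' (now at pos=20)
pos=21: emit NUM '42' (now at pos=23)
pos=24: emit NUM '3' (now at pos=25)
pos=25: enter COMMENT mode (saw '/*')
exit COMMENT mode (now at pos=40)
pos=41: enter COMMENT mode (saw '/*')
exit COMMENT mode (now at pos=49)
pos=49: enter STRING mode
pos=49: emit STR "hi" (now at pos=53)
pos=53: enter COMMENT mode (saw '/*')
exit COMMENT mode (now at pos=61)
DONE. 5 tokens: [NUM, ID, NUM, NUM, STR]
Position 19: char is 'b' -> ID

Answer: ID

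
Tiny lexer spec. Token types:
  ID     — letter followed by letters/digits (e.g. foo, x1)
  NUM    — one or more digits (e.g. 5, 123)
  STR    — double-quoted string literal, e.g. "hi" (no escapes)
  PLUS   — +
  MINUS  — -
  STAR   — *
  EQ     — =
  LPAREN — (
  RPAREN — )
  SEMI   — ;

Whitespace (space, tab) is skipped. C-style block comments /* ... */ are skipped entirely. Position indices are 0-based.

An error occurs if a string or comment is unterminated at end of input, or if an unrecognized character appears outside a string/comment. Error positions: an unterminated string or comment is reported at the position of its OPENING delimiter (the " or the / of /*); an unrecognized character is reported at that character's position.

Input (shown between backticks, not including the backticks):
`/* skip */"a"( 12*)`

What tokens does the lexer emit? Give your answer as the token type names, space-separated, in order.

Answer: STR LPAREN NUM STAR RPAREN

Derivation:
pos=0: enter COMMENT mode (saw '/*')
exit COMMENT mode (now at pos=10)
pos=10: enter STRING mode
pos=10: emit STR "a" (now at pos=13)
pos=13: emit LPAREN '('
pos=15: emit NUM '12' (now at pos=17)
pos=17: emit STAR '*'
pos=18: emit RPAREN ')'
DONE. 5 tokens: [STR, LPAREN, NUM, STAR, RPAREN]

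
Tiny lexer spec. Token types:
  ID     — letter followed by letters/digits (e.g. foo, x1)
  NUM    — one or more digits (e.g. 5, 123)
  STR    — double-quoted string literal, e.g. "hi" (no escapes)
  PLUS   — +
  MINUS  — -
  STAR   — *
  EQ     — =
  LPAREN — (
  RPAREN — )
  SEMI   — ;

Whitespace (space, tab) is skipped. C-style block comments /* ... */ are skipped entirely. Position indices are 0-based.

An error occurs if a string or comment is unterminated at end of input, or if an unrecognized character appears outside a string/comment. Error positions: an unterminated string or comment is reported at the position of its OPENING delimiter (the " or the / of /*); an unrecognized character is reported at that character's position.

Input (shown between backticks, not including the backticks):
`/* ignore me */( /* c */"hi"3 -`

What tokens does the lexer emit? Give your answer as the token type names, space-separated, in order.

pos=0: enter COMMENT mode (saw '/*')
exit COMMENT mode (now at pos=15)
pos=15: emit LPAREN '('
pos=17: enter COMMENT mode (saw '/*')
exit COMMENT mode (now at pos=24)
pos=24: enter STRING mode
pos=24: emit STR "hi" (now at pos=28)
pos=28: emit NUM '3' (now at pos=29)
pos=30: emit MINUS '-'
DONE. 4 tokens: [LPAREN, STR, NUM, MINUS]

Answer: LPAREN STR NUM MINUS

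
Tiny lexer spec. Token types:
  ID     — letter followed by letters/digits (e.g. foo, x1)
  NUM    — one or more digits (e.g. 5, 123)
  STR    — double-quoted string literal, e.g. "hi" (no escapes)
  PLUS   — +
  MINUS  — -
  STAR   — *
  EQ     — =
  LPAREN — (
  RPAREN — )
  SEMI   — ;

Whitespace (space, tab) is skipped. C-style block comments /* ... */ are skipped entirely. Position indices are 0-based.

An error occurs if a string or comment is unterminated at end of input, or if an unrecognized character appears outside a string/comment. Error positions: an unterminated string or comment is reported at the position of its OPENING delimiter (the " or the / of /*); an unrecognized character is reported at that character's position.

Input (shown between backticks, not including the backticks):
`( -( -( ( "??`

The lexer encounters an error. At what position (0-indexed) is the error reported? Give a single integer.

Answer: 10

Derivation:
pos=0: emit LPAREN '('
pos=2: emit MINUS '-'
pos=3: emit LPAREN '('
pos=5: emit MINUS '-'
pos=6: emit LPAREN '('
pos=8: emit LPAREN '('
pos=10: enter STRING mode
pos=10: ERROR — unterminated string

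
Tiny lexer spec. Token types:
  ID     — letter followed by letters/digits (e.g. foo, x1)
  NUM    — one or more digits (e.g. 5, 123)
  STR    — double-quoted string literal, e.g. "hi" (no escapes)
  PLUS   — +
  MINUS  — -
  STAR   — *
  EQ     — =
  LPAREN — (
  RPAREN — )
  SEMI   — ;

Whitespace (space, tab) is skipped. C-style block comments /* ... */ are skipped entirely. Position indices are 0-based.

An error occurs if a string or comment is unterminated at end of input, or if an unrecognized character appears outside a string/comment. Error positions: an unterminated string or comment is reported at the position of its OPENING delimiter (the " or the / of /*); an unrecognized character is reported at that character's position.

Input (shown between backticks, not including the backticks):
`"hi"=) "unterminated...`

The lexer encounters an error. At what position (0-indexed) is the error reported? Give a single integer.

Answer: 7

Derivation:
pos=0: enter STRING mode
pos=0: emit STR "hi" (now at pos=4)
pos=4: emit EQ '='
pos=5: emit RPAREN ')'
pos=7: enter STRING mode
pos=7: ERROR — unterminated string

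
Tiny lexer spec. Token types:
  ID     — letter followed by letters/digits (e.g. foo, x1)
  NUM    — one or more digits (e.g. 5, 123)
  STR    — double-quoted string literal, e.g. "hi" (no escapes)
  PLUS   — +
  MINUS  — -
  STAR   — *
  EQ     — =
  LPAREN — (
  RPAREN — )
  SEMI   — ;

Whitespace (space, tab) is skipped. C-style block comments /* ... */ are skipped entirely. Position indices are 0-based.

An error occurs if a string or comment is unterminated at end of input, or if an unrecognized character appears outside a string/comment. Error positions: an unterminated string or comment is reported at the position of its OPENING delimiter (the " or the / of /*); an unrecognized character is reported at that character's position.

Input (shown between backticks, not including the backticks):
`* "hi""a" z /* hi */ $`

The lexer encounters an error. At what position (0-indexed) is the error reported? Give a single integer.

Answer: 21

Derivation:
pos=0: emit STAR '*'
pos=2: enter STRING mode
pos=2: emit STR "hi" (now at pos=6)
pos=6: enter STRING mode
pos=6: emit STR "a" (now at pos=9)
pos=10: emit ID 'z' (now at pos=11)
pos=12: enter COMMENT mode (saw '/*')
exit COMMENT mode (now at pos=20)
pos=21: ERROR — unrecognized char '$'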